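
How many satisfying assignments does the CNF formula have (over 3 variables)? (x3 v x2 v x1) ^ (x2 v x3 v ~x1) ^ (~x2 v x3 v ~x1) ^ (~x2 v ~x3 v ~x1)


Enumerate all 8 truth assignments over 3 variables.
Test each against every clause.
Satisfying assignments found: 4.

4


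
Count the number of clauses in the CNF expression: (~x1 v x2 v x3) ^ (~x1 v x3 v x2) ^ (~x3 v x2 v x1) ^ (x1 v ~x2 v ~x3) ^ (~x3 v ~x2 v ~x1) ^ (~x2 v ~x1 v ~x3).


Each group enclosed in parentheses joined by ^ is one clause.
Counting the conjuncts: 6 clauses.

6


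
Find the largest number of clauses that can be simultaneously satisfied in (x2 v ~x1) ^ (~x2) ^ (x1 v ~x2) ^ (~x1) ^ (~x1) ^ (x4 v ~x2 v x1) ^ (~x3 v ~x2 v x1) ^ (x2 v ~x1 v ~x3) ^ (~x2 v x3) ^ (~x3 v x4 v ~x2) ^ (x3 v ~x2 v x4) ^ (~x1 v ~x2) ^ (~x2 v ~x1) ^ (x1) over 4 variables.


Enumerate all 16 truth assignments.
For each, count how many of the 14 clauses are satisfied.
The formula is not fully satisfiable, so the maximum is below 14.
Maximum simultaneously satisfiable clauses = 13.

13


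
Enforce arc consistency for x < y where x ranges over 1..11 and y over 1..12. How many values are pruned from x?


For the constraint x < y, x needs a supporting value in y's domain.
x can be at most 11 (one less than y's maximum).
Valid x values from domain: 11 out of 11.
Pruned = 11 - 11 = 0.

0


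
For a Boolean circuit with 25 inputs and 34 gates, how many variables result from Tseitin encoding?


The Tseitin transformation introduces one auxiliary variable per gate.
Total variables = inputs + gates = 25 + 34 = 59.

59


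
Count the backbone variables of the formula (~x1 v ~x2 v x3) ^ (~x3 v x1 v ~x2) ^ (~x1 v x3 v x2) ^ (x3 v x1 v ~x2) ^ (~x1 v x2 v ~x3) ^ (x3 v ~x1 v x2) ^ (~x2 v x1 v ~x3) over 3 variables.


Find all satisfying assignments: 3 model(s).
Check which variables have the same value in every model.
No variable is fixed across all models.
Backbone size = 0.

0


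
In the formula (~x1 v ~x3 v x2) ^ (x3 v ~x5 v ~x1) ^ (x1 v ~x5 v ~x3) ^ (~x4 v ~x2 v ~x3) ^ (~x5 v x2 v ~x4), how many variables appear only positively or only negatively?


A pure literal appears in only one polarity across all clauses.
Pure literals: x4 (negative only), x5 (negative only).
Count = 2.

2


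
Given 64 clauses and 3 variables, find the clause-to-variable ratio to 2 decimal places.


Clause-to-variable ratio = clauses / variables.
64 / 3 = 21.33.

21.33


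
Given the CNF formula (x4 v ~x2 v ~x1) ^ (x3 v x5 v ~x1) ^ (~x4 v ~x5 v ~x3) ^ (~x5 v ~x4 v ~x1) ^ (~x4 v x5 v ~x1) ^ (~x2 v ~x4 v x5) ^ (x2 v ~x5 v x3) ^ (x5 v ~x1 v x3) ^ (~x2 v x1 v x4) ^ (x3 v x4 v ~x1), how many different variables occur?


Identify each distinct variable in the formula.
Variables found: x1, x2, x3, x4, x5.
Total distinct variables = 5.

5


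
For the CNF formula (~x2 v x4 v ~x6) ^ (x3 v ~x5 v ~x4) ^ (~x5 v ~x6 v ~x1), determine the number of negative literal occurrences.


Scan each clause for negated literals.
Clause 1: 2 negative; Clause 2: 2 negative; Clause 3: 3 negative.
Total negative literal occurrences = 7.

7


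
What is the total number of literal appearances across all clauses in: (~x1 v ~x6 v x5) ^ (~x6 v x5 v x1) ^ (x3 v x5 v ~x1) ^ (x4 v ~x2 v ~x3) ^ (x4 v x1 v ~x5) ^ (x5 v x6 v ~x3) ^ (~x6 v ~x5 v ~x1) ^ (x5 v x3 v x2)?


Clause lengths: 3, 3, 3, 3, 3, 3, 3, 3.
Sum = 3 + 3 + 3 + 3 + 3 + 3 + 3 + 3 = 24.

24


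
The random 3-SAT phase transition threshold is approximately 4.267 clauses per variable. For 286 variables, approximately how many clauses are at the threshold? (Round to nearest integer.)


The 3-SAT phase transition occurs at approximately 4.267 clauses per variable.
m = 4.267 * 286 = 1220.362.
Rounded to nearest integer: 1220.

1220


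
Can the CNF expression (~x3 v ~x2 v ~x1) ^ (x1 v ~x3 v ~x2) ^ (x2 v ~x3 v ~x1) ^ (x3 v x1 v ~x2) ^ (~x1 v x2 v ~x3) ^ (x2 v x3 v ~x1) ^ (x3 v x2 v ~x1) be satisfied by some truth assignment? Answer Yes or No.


Check all 8 possible truth assignments.
Number of satisfying assignments found: 3.
The formula is satisfiable.

Yes


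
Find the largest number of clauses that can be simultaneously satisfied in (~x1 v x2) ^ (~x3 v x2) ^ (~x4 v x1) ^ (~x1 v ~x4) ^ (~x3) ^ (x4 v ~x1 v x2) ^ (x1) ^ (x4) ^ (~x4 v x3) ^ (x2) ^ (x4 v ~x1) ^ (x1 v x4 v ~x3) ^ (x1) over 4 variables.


Enumerate all 16 truth assignments.
For each, count how many of the 13 clauses are satisfied.
The formula is not fully satisfiable, so the maximum is below 13.
Maximum simultaneously satisfiable clauses = 11.

11


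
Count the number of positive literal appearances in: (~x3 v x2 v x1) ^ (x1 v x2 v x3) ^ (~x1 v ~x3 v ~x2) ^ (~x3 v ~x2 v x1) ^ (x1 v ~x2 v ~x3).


Scan each clause for unnegated literals.
Clause 1: 2 positive; Clause 2: 3 positive; Clause 3: 0 positive; Clause 4: 1 positive; Clause 5: 1 positive.
Total positive literal occurrences = 7.

7


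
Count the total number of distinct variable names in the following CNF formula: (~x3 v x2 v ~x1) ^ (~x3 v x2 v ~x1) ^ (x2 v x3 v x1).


Identify each distinct variable in the formula.
Variables found: x1, x2, x3.
Total distinct variables = 3.

3


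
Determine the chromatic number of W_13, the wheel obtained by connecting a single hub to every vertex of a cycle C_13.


W_13 consists of the cycle C_13 together with a hub vertex adjacent to every cycle vertex.
The cycle C_13 needs 3 colors (odd cycle -> 3).
The hub is adjacent to every cycle vertex, so it must receive a new color distinct from all of them.
Chromatic number = 3 + 1 = 4.

4


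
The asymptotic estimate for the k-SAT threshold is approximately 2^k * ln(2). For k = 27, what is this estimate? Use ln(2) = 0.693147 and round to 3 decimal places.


Using the asymptotic formula: threshold ~ 2^k * ln(2).
2^27 = 134217728.
134217728 * 0.693147 = 93032615.51.

93032615.51


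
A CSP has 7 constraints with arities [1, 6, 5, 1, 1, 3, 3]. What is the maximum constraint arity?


The arities are: 1, 6, 5, 1, 1, 3, 3.
Scan for the maximum value.
Maximum arity = 6.

6


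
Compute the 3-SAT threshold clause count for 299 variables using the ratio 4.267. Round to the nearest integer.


The 3-SAT phase transition occurs at approximately 4.267 clauses per variable.
m = 4.267 * 299 = 1275.833.
Rounded to nearest integer: 1276.

1276


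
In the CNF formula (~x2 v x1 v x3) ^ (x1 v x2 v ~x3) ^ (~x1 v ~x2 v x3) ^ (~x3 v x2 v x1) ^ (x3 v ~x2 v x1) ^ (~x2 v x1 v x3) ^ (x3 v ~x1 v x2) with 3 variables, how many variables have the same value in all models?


Find all satisfying assignments: 4 model(s).
Check which variables have the same value in every model.
No variable is fixed across all models.
Backbone size = 0.

0


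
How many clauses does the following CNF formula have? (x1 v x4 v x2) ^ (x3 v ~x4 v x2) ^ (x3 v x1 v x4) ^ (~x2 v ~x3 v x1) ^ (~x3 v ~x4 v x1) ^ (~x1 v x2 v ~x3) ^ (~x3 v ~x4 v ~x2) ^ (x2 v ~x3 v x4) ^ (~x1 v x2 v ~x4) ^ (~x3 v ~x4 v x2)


Each group enclosed in parentheses joined by ^ is one clause.
Counting the conjuncts: 10 clauses.

10


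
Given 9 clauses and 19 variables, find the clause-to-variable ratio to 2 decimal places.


Clause-to-variable ratio = clauses / variables.
9 / 19 = 0.47.

0.47


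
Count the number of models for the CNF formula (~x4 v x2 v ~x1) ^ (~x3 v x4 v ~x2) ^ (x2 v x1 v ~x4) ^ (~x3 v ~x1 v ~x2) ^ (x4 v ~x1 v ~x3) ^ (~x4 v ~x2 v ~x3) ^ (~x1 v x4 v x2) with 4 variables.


Enumerate all 16 truth assignments over 4 variables.
Test each against every clause.
Satisfying assignments found: 6.

6


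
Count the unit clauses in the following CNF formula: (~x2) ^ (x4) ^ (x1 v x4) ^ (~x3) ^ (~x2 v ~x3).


A unit clause contains exactly one literal.
Unit clauses found: (~x2), (x4), (~x3).
Count = 3.

3


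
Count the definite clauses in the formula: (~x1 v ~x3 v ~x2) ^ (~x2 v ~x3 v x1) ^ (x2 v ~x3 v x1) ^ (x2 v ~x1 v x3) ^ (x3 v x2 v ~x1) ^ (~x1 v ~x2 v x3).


A definite clause has exactly one positive literal.
Clause 1: 0 positive -> not definite
Clause 2: 1 positive -> definite
Clause 3: 2 positive -> not definite
Clause 4: 2 positive -> not definite
Clause 5: 2 positive -> not definite
Clause 6: 1 positive -> definite
Definite clause count = 2.

2


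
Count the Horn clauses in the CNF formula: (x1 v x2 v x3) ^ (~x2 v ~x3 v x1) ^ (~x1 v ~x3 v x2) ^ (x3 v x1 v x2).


A Horn clause has at most one positive literal.
Clause 1: 3 positive lit(s) -> not Horn
Clause 2: 1 positive lit(s) -> Horn
Clause 3: 1 positive lit(s) -> Horn
Clause 4: 3 positive lit(s) -> not Horn
Total Horn clauses = 2.

2


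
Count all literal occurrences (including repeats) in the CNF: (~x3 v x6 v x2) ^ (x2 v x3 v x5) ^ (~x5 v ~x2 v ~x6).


Clause lengths: 3, 3, 3.
Sum = 3 + 3 + 3 = 9.

9


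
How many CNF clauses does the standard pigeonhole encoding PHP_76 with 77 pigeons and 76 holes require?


The PHP encoding has two parts:
1) At-least-one-hole clauses: 77 (one per pigeon, each with 76 literals).
2) At-most-one-pigeon-per-hole clauses: 76 holes * C(77,2) = 76 * 2926 = 222376.
Total clauses = 77 + 222376 = 222453.

222453


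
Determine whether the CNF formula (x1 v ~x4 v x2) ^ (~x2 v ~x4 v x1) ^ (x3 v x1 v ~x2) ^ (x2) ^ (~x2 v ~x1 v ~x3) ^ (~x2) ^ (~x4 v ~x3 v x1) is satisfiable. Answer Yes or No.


Check all 16 possible truth assignments.
Number of satisfying assignments found: 0.
The formula is unsatisfiable.

No


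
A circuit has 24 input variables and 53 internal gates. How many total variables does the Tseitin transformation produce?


The Tseitin transformation introduces one auxiliary variable per gate.
Total variables = inputs + gates = 24 + 53 = 77.

77


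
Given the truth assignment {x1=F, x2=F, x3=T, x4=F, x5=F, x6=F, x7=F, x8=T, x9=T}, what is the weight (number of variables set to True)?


The weight is the number of variables assigned True.
True variables: x3, x8, x9.
Weight = 3.

3


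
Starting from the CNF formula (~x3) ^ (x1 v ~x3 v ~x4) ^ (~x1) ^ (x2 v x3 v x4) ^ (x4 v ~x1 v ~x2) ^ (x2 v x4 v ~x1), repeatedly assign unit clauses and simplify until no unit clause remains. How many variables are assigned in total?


Unit propagation repeatedly assigns the literal in any unit clause, then simplifies.
Assignments in order: x3 = F, x1 = F.
No further unit clauses remain.
Total variables assigned = 2.

2


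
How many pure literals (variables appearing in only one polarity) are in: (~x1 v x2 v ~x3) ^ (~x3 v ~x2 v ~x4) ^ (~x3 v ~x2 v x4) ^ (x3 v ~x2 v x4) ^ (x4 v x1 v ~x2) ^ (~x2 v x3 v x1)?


A pure literal appears in only one polarity across all clauses.
No pure literals found.
Count = 0.

0


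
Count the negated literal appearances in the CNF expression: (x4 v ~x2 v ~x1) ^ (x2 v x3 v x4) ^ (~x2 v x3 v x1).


Scan each clause for negated literals.
Clause 1: 2 negative; Clause 2: 0 negative; Clause 3: 1 negative.
Total negative literal occurrences = 3.

3


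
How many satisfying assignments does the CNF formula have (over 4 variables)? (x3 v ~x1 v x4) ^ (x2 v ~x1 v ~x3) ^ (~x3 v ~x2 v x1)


Enumerate all 16 truth assignments over 4 variables.
Test each against every clause.
Satisfying assignments found: 10.

10


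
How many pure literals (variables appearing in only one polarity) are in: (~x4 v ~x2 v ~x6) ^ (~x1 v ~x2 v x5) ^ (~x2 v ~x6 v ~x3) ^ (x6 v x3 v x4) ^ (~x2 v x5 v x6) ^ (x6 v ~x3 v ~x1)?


A pure literal appears in only one polarity across all clauses.
Pure literals: x1 (negative only), x2 (negative only), x5 (positive only).
Count = 3.

3


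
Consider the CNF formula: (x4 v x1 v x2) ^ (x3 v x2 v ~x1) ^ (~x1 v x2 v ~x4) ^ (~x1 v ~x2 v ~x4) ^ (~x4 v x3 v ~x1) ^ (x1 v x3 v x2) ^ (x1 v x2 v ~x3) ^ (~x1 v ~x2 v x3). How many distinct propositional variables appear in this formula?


Identify each distinct variable in the formula.
Variables found: x1, x2, x3, x4.
Total distinct variables = 4.

4


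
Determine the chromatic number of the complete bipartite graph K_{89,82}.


K_{89,82} is bipartite by definition: the two parts are independent sets, with every edge crossing between them.
Color all vertices in one part with color 1 and all vertices in the other part with color 2.
Since the graph has at least one edge, one color does not suffice.
Chromatic number = 2.

2


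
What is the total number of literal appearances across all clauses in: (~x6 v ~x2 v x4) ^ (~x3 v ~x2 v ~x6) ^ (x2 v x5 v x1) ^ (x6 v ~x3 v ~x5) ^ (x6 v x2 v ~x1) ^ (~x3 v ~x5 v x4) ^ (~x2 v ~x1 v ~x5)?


Clause lengths: 3, 3, 3, 3, 3, 3, 3.
Sum = 3 + 3 + 3 + 3 + 3 + 3 + 3 = 21.

21


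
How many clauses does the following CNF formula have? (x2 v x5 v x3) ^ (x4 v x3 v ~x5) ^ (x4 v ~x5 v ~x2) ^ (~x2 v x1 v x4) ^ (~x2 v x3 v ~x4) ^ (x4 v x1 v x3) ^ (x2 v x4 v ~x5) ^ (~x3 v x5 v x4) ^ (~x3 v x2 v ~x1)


Each group enclosed in parentheses joined by ^ is one clause.
Counting the conjuncts: 9 clauses.

9


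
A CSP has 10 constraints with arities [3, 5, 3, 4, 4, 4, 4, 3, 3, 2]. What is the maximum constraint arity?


The arities are: 3, 5, 3, 4, 4, 4, 4, 3, 3, 2.
Scan for the maximum value.
Maximum arity = 5.

5


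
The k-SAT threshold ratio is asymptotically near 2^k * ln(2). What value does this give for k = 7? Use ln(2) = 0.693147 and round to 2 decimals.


Using the asymptotic formula: threshold ~ 2^k * ln(2).
2^7 = 128.
128 * 0.693147 = 88.72.

88.72


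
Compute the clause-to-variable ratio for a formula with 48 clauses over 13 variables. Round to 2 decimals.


Clause-to-variable ratio = clauses / variables.
48 / 13 = 3.69.

3.69


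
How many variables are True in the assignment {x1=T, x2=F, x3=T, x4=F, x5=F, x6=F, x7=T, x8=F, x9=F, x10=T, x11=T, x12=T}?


The weight is the number of variables assigned True.
True variables: x1, x3, x7, x10, x11, x12.
Weight = 6.

6


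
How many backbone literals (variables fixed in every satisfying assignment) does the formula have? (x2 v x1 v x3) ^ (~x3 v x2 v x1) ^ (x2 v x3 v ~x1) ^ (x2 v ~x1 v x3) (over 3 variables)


Find all satisfying assignments: 5 model(s).
Check which variables have the same value in every model.
No variable is fixed across all models.
Backbone size = 0.

0


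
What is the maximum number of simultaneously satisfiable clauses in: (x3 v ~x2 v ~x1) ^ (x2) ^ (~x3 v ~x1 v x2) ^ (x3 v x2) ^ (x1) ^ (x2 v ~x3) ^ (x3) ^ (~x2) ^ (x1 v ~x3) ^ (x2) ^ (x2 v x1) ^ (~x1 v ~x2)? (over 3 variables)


Enumerate all 8 truth assignments.
For each, count how many of the 12 clauses are satisfied.
The formula is not fully satisfiable, so the maximum is below 12.
Maximum simultaneously satisfiable clauses = 10.

10


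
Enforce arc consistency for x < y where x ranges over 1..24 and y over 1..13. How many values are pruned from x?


For the constraint x < y, x needs a supporting value in y's domain.
x can be at most 12 (one less than y's maximum).
Valid x values from domain: 12 out of 24.
Pruned = 24 - 12 = 12.

12


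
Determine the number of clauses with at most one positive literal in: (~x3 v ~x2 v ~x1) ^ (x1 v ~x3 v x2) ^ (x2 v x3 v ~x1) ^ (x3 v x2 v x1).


A Horn clause has at most one positive literal.
Clause 1: 0 positive lit(s) -> Horn
Clause 2: 2 positive lit(s) -> not Horn
Clause 3: 2 positive lit(s) -> not Horn
Clause 4: 3 positive lit(s) -> not Horn
Total Horn clauses = 1.

1


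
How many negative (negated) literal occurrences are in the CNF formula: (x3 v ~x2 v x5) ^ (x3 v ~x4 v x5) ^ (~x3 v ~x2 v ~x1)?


Scan each clause for negated literals.
Clause 1: 1 negative; Clause 2: 1 negative; Clause 3: 3 negative.
Total negative literal occurrences = 5.

5


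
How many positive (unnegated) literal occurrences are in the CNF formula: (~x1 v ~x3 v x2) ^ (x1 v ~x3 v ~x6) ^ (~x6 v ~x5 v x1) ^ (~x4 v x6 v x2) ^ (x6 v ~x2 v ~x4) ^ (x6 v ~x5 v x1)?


Scan each clause for unnegated literals.
Clause 1: 1 positive; Clause 2: 1 positive; Clause 3: 1 positive; Clause 4: 2 positive; Clause 5: 1 positive; Clause 6: 2 positive.
Total positive literal occurrences = 8.

8


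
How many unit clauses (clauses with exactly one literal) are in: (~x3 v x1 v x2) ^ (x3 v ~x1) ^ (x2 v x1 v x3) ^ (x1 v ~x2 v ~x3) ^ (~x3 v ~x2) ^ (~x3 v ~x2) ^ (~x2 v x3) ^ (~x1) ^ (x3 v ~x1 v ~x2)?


A unit clause contains exactly one literal.
Unit clauses found: (~x1).
Count = 1.

1


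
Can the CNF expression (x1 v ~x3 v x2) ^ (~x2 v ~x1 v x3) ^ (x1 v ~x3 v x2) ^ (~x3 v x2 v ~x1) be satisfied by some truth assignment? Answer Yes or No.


Check all 8 possible truth assignments.
Number of satisfying assignments found: 5.
The formula is satisfiable.

Yes


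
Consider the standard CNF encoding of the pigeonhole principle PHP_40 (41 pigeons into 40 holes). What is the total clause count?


The PHP encoding has two parts:
1) At-least-one-hole clauses: 41 (one per pigeon, each with 40 literals).
2) At-most-one-pigeon-per-hole clauses: 40 holes * C(41,2) = 40 * 820 = 32800.
Total clauses = 41 + 32800 = 32841.

32841


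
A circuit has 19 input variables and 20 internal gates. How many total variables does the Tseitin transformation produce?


The Tseitin transformation introduces one auxiliary variable per gate.
Total variables = inputs + gates = 19 + 20 = 39.

39


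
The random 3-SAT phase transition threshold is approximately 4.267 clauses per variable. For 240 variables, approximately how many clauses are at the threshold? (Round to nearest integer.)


The 3-SAT phase transition occurs at approximately 4.267 clauses per variable.
m = 4.267 * 240 = 1024.08.
Rounded to nearest integer: 1024.

1024


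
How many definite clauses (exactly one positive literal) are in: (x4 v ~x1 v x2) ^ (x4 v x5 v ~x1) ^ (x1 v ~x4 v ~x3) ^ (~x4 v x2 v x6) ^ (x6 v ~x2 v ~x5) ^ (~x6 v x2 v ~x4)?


A definite clause has exactly one positive literal.
Clause 1: 2 positive -> not definite
Clause 2: 2 positive -> not definite
Clause 3: 1 positive -> definite
Clause 4: 2 positive -> not definite
Clause 5: 1 positive -> definite
Clause 6: 1 positive -> definite
Definite clause count = 3.

3


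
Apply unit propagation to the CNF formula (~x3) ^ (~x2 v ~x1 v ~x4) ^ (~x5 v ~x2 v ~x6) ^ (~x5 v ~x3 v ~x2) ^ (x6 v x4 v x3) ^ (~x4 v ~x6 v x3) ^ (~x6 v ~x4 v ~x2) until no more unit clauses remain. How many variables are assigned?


Unit propagation repeatedly assigns the literal in any unit clause, then simplifies.
Assignments in order: x3 = F.
No further unit clauses remain.
Total variables assigned = 1.

1


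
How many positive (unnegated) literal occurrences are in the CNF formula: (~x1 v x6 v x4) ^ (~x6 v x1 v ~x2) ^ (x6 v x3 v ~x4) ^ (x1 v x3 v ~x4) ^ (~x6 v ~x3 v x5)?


Scan each clause for unnegated literals.
Clause 1: 2 positive; Clause 2: 1 positive; Clause 3: 2 positive; Clause 4: 2 positive; Clause 5: 1 positive.
Total positive literal occurrences = 8.

8


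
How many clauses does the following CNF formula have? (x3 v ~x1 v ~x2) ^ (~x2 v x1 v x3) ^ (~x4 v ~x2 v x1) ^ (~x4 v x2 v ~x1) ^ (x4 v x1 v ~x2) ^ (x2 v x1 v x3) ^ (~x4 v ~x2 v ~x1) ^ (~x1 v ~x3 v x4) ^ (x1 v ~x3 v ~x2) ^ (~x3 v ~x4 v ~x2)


Each group enclosed in parentheses joined by ^ is one clause.
Counting the conjuncts: 10 clauses.

10


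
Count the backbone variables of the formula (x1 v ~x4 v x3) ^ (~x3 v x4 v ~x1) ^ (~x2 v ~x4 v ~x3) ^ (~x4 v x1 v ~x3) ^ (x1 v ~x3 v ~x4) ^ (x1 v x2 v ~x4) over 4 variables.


Find all satisfying assignments: 9 model(s).
Check which variables have the same value in every model.
No variable is fixed across all models.
Backbone size = 0.

0


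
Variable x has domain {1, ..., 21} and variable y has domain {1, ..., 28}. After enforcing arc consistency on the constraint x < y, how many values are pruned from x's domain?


For the constraint x < y, x needs a supporting value in y's domain.
x can be at most 27 (one less than y's maximum).
Valid x values from domain: 21 out of 21.
Pruned = 21 - 21 = 0.

0


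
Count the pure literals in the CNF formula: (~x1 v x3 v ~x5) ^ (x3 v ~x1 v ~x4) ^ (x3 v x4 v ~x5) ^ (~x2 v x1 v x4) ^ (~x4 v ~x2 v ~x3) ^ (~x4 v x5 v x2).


A pure literal appears in only one polarity across all clauses.
No pure literals found.
Count = 0.

0


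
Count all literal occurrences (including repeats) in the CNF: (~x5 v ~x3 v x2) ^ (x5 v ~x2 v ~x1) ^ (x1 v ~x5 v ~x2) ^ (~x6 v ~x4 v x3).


Clause lengths: 3, 3, 3, 3.
Sum = 3 + 3 + 3 + 3 = 12.

12


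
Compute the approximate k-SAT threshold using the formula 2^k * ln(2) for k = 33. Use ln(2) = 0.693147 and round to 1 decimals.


Using the asymptotic formula: threshold ~ 2^k * ln(2).
2^33 = 8589934592.
8589934592 * 0.693147 = 5954087392.6.

5954087392.6


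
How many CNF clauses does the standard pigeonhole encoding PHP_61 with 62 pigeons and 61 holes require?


The PHP encoding has two parts:
1) At-least-one-hole clauses: 62 (one per pigeon, each with 61 literals).
2) At-most-one-pigeon-per-hole clauses: 61 holes * C(62,2) = 61 * 1891 = 115351.
Total clauses = 62 + 115351 = 115413.

115413


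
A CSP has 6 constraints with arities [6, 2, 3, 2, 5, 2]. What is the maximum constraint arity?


The arities are: 6, 2, 3, 2, 5, 2.
Scan for the maximum value.
Maximum arity = 6.

6


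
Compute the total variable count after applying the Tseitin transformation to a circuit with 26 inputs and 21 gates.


The Tseitin transformation introduces one auxiliary variable per gate.
Total variables = inputs + gates = 26 + 21 = 47.

47


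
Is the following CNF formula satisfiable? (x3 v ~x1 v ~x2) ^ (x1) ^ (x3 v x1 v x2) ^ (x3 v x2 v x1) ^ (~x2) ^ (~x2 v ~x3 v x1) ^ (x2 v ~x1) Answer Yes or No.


Check all 8 possible truth assignments.
Number of satisfying assignments found: 0.
The formula is unsatisfiable.

No


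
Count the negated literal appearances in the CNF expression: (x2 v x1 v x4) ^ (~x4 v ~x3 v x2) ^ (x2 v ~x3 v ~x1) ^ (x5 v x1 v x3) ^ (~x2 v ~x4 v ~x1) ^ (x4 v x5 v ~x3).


Scan each clause for negated literals.
Clause 1: 0 negative; Clause 2: 2 negative; Clause 3: 2 negative; Clause 4: 0 negative; Clause 5: 3 negative; Clause 6: 1 negative.
Total negative literal occurrences = 8.

8


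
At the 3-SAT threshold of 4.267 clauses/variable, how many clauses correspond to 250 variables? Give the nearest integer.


The 3-SAT phase transition occurs at approximately 4.267 clauses per variable.
m = 4.267 * 250 = 1066.75.
Rounded to nearest integer: 1067.

1067


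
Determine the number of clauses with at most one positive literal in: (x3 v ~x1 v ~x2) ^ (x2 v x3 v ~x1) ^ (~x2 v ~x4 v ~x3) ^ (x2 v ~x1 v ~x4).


A Horn clause has at most one positive literal.
Clause 1: 1 positive lit(s) -> Horn
Clause 2: 2 positive lit(s) -> not Horn
Clause 3: 0 positive lit(s) -> Horn
Clause 4: 1 positive lit(s) -> Horn
Total Horn clauses = 3.

3


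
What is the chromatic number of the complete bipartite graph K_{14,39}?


K_{14,39} is bipartite by definition: the two parts are independent sets, with every edge crossing between them.
Color all vertices in one part with color 1 and all vertices in the other part with color 2.
Since the graph has at least one edge, one color does not suffice.
Chromatic number = 2.

2


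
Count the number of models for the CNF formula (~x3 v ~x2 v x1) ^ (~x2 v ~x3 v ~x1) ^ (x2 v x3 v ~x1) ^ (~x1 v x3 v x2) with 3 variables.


Enumerate all 8 truth assignments over 3 variables.
Test each against every clause.
Satisfying assignments found: 5.

5


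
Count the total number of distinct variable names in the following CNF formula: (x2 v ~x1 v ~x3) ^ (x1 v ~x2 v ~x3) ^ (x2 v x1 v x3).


Identify each distinct variable in the formula.
Variables found: x1, x2, x3.
Total distinct variables = 3.

3


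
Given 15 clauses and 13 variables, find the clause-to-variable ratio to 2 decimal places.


Clause-to-variable ratio = clauses / variables.
15 / 13 = 1.15.

1.15


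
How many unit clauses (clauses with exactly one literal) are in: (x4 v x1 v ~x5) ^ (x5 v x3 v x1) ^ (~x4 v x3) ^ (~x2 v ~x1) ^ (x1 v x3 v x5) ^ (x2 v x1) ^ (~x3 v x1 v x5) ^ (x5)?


A unit clause contains exactly one literal.
Unit clauses found: (x5).
Count = 1.

1


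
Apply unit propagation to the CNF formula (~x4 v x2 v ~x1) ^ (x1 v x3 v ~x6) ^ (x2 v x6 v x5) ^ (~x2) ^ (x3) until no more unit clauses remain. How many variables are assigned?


Unit propagation repeatedly assigns the literal in any unit clause, then simplifies.
Assignments in order: x2 = F, x3 = T.
No further unit clauses remain.
Total variables assigned = 2.

2


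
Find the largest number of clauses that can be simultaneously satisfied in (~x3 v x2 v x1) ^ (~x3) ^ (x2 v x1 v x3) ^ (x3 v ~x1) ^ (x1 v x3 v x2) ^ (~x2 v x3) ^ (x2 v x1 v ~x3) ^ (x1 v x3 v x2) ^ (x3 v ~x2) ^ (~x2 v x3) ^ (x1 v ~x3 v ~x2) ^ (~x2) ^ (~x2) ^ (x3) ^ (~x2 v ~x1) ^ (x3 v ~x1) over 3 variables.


Enumerate all 8 truth assignments.
For each, count how many of the 16 clauses are satisfied.
The formula is not fully satisfiable, so the maximum is below 16.
Maximum simultaneously satisfiable clauses = 15.

15


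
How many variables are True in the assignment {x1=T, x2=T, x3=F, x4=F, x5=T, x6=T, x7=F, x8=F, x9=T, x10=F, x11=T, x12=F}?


The weight is the number of variables assigned True.
True variables: x1, x2, x5, x6, x9, x11.
Weight = 6.

6


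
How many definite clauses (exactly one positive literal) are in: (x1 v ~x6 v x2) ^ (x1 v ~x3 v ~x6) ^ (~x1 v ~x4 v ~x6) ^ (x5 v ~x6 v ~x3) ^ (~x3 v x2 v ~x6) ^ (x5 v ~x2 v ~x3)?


A definite clause has exactly one positive literal.
Clause 1: 2 positive -> not definite
Clause 2: 1 positive -> definite
Clause 3: 0 positive -> not definite
Clause 4: 1 positive -> definite
Clause 5: 1 positive -> definite
Clause 6: 1 positive -> definite
Definite clause count = 4.

4


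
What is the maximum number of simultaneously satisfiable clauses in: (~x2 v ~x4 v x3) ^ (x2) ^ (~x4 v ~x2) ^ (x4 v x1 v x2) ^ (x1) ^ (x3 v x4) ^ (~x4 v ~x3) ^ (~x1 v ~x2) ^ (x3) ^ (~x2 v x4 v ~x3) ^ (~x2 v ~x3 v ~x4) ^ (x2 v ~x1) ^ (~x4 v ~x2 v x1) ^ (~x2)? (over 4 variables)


Enumerate all 16 truth assignments.
For each, count how many of the 14 clauses are satisfied.
The formula is not fully satisfiable, so the maximum is below 14.
Maximum simultaneously satisfiable clauses = 12.

12


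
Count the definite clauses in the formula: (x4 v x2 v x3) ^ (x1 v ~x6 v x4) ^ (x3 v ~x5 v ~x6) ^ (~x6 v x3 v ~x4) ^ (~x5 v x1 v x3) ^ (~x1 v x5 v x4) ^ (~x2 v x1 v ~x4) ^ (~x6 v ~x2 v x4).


A definite clause has exactly one positive literal.
Clause 1: 3 positive -> not definite
Clause 2: 2 positive -> not definite
Clause 3: 1 positive -> definite
Clause 4: 1 positive -> definite
Clause 5: 2 positive -> not definite
Clause 6: 2 positive -> not definite
Clause 7: 1 positive -> definite
Clause 8: 1 positive -> definite
Definite clause count = 4.

4


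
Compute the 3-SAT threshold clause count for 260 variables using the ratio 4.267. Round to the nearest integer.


The 3-SAT phase transition occurs at approximately 4.267 clauses per variable.
m = 4.267 * 260 = 1109.42.
Rounded to nearest integer: 1109.

1109


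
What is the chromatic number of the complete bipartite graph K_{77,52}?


K_{77,52} is bipartite by definition: the two parts are independent sets, with every edge crossing between them.
Color all vertices in one part with color 1 and all vertices in the other part with color 2.
Since the graph has at least one edge, one color does not suffice.
Chromatic number = 2.

2


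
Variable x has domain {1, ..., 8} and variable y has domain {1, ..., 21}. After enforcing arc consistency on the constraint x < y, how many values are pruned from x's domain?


For the constraint x < y, x needs a supporting value in y's domain.
x can be at most 20 (one less than y's maximum).
Valid x values from domain: 8 out of 8.
Pruned = 8 - 8 = 0.

0


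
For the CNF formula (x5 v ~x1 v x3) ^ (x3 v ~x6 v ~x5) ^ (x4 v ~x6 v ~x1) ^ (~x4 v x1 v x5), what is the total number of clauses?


Each group enclosed in parentheses joined by ^ is one clause.
Counting the conjuncts: 4 clauses.

4


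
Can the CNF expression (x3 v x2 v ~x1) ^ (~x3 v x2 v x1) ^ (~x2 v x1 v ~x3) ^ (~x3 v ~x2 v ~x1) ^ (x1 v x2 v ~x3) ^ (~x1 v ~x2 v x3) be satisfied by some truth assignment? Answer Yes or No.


Check all 8 possible truth assignments.
Number of satisfying assignments found: 3.
The formula is satisfiable.

Yes


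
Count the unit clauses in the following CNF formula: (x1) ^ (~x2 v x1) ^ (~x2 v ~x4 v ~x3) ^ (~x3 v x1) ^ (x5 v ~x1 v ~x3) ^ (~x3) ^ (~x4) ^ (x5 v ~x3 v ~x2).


A unit clause contains exactly one literal.
Unit clauses found: (x1), (~x3), (~x4).
Count = 3.

3


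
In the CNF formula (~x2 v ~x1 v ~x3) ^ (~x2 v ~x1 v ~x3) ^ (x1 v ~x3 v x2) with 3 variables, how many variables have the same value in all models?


Find all satisfying assignments: 6 model(s).
Check which variables have the same value in every model.
No variable is fixed across all models.
Backbone size = 0.

0


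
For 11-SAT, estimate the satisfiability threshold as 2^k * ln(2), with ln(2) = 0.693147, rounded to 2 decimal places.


Using the asymptotic formula: threshold ~ 2^k * ln(2).
2^11 = 2048.
2048 * 0.693147 = 1419.57.

1419.57


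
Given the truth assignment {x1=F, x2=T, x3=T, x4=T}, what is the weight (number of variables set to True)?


The weight is the number of variables assigned True.
True variables: x2, x3, x4.
Weight = 3.

3


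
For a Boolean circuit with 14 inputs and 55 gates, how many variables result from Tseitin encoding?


The Tseitin transformation introduces one auxiliary variable per gate.
Total variables = inputs + gates = 14 + 55 = 69.

69


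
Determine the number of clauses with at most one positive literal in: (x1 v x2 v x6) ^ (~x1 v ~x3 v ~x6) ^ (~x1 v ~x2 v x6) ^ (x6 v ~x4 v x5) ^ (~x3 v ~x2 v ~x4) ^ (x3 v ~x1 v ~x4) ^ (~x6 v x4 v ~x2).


A Horn clause has at most one positive literal.
Clause 1: 3 positive lit(s) -> not Horn
Clause 2: 0 positive lit(s) -> Horn
Clause 3: 1 positive lit(s) -> Horn
Clause 4: 2 positive lit(s) -> not Horn
Clause 5: 0 positive lit(s) -> Horn
Clause 6: 1 positive lit(s) -> Horn
Clause 7: 1 positive lit(s) -> Horn
Total Horn clauses = 5.

5


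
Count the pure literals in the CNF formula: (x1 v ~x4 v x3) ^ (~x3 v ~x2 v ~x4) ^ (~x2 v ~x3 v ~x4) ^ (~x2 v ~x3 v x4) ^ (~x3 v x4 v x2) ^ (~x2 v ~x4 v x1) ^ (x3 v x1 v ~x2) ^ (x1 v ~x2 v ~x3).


A pure literal appears in only one polarity across all clauses.
Pure literals: x1 (positive only).
Count = 1.

1


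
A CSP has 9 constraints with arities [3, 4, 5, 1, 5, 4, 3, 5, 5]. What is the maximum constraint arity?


The arities are: 3, 4, 5, 1, 5, 4, 3, 5, 5.
Scan for the maximum value.
Maximum arity = 5.

5


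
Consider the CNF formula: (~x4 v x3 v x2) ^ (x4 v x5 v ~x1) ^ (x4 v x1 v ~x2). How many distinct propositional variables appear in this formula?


Identify each distinct variable in the formula.
Variables found: x1, x2, x3, x4, x5.
Total distinct variables = 5.

5


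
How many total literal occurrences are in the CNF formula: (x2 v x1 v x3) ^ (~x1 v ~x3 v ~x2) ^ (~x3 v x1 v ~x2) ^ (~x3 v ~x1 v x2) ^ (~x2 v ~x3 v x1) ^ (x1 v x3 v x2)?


Clause lengths: 3, 3, 3, 3, 3, 3.
Sum = 3 + 3 + 3 + 3 + 3 + 3 = 18.

18


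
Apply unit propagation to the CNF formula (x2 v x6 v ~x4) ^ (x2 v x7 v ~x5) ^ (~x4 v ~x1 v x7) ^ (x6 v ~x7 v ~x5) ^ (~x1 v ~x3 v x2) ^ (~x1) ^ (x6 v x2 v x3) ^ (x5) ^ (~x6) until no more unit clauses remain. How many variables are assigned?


Unit propagation repeatedly assigns the literal in any unit clause, then simplifies.
Assignments in order: x1 = F, x5 = T, x6 = F, x7 = F, x2 = T.
No further unit clauses remain.
Total variables assigned = 5.

5


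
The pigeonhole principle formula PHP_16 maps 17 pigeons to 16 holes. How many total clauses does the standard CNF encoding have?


The PHP encoding has two parts:
1) At-least-one-hole clauses: 17 (one per pigeon, each with 16 literals).
2) At-most-one-pigeon-per-hole clauses: 16 holes * C(17,2) = 16 * 136 = 2176.
Total clauses = 17 + 2176 = 2193.

2193


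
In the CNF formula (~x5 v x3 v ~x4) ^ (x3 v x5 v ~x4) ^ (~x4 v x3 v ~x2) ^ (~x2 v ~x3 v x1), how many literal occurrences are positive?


Scan each clause for unnegated literals.
Clause 1: 1 positive; Clause 2: 2 positive; Clause 3: 1 positive; Clause 4: 1 positive.
Total positive literal occurrences = 5.

5


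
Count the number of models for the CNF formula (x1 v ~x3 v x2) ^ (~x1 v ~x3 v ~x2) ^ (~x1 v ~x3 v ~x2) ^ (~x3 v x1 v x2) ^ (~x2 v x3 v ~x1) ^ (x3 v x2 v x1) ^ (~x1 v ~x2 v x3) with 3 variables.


Enumerate all 8 truth assignments over 3 variables.
Test each against every clause.
Satisfying assignments found: 4.

4


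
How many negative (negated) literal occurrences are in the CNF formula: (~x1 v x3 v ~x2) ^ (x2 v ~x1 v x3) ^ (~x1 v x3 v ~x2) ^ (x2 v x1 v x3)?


Scan each clause for negated literals.
Clause 1: 2 negative; Clause 2: 1 negative; Clause 3: 2 negative; Clause 4: 0 negative.
Total negative literal occurrences = 5.

5


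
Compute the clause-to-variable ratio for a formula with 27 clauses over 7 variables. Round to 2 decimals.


Clause-to-variable ratio = clauses / variables.
27 / 7 = 3.86.

3.86


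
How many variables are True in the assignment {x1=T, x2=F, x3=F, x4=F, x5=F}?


The weight is the number of variables assigned True.
True variables: x1.
Weight = 1.

1


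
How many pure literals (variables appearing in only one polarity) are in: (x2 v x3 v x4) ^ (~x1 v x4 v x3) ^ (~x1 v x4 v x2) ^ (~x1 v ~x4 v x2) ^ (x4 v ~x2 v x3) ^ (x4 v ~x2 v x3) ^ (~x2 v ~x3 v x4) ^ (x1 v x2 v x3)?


A pure literal appears in only one polarity across all clauses.
No pure literals found.
Count = 0.

0


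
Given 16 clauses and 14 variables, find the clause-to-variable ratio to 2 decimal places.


Clause-to-variable ratio = clauses / variables.
16 / 14 = 1.14.

1.14


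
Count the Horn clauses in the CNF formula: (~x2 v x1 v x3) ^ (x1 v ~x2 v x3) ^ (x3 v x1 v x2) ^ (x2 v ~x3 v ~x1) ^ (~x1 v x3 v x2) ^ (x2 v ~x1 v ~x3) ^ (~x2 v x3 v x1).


A Horn clause has at most one positive literal.
Clause 1: 2 positive lit(s) -> not Horn
Clause 2: 2 positive lit(s) -> not Horn
Clause 3: 3 positive lit(s) -> not Horn
Clause 4: 1 positive lit(s) -> Horn
Clause 5: 2 positive lit(s) -> not Horn
Clause 6: 1 positive lit(s) -> Horn
Clause 7: 2 positive lit(s) -> not Horn
Total Horn clauses = 2.

2


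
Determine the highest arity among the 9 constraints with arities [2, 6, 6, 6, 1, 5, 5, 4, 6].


The arities are: 2, 6, 6, 6, 1, 5, 5, 4, 6.
Scan for the maximum value.
Maximum arity = 6.

6


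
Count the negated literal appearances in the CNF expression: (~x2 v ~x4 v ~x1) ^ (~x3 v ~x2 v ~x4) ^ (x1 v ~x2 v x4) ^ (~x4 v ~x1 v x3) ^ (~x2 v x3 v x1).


Scan each clause for negated literals.
Clause 1: 3 negative; Clause 2: 3 negative; Clause 3: 1 negative; Clause 4: 2 negative; Clause 5: 1 negative.
Total negative literal occurrences = 10.

10


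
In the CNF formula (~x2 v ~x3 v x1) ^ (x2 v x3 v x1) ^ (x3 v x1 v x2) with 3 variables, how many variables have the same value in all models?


Find all satisfying assignments: 6 model(s).
Check which variables have the same value in every model.
No variable is fixed across all models.
Backbone size = 0.

0


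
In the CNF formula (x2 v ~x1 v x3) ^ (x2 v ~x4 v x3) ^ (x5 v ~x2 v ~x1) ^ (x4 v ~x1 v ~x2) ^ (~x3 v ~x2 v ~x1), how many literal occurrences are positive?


Scan each clause for unnegated literals.
Clause 1: 2 positive; Clause 2: 2 positive; Clause 3: 1 positive; Clause 4: 1 positive; Clause 5: 0 positive.
Total positive literal occurrences = 6.

6


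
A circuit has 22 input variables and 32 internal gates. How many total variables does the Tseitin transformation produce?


The Tseitin transformation introduces one auxiliary variable per gate.
Total variables = inputs + gates = 22 + 32 = 54.

54


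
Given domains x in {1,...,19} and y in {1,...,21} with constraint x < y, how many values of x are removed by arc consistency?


For the constraint x < y, x needs a supporting value in y's domain.
x can be at most 20 (one less than y's maximum).
Valid x values from domain: 19 out of 19.
Pruned = 19 - 19 = 0.

0


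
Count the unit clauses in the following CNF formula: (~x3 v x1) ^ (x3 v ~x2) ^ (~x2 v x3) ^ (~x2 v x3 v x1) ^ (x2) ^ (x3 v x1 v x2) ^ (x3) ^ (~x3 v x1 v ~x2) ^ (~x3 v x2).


A unit clause contains exactly one literal.
Unit clauses found: (x2), (x3).
Count = 2.

2


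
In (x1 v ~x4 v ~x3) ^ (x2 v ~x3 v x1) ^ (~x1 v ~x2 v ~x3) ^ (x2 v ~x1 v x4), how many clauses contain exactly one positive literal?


A definite clause has exactly one positive literal.
Clause 1: 1 positive -> definite
Clause 2: 2 positive -> not definite
Clause 3: 0 positive -> not definite
Clause 4: 2 positive -> not definite
Definite clause count = 1.

1


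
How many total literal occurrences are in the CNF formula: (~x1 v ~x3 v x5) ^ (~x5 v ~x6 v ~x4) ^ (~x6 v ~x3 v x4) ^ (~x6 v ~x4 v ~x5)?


Clause lengths: 3, 3, 3, 3.
Sum = 3 + 3 + 3 + 3 = 12.

12


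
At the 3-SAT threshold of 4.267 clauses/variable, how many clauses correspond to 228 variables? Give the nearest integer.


The 3-SAT phase transition occurs at approximately 4.267 clauses per variable.
m = 4.267 * 228 = 972.876.
Rounded to nearest integer: 973.

973


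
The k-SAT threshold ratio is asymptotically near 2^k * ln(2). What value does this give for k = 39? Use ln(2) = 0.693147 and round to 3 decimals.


Using the asymptotic formula: threshold ~ 2^k * ln(2).
2^39 = 549755813888.
549755813888 * 0.693147 = 381061593129.026.

381061593129.026


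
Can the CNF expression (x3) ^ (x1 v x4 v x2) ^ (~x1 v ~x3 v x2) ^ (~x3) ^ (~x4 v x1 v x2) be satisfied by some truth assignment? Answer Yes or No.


Check all 16 possible truth assignments.
Number of satisfying assignments found: 0.
The formula is unsatisfiable.

No


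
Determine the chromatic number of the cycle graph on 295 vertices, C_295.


An odd cycle cannot be 2-colored: alternating two colors around the cycle returns to the start with a conflict.
Since 295 is odd, three colors are required (and three suffice).
Chromatic number = 3.

3


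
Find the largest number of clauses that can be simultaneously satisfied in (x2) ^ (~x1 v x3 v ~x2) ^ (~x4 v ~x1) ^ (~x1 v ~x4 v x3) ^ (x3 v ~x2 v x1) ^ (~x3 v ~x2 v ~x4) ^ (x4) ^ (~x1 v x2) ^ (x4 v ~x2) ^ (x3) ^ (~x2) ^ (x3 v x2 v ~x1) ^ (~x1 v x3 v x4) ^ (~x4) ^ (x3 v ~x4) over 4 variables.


Enumerate all 16 truth assignments.
For each, count how many of the 15 clauses are satisfied.
The formula is not fully satisfiable, so the maximum is below 15.
Maximum simultaneously satisfiable clauses = 13.

13


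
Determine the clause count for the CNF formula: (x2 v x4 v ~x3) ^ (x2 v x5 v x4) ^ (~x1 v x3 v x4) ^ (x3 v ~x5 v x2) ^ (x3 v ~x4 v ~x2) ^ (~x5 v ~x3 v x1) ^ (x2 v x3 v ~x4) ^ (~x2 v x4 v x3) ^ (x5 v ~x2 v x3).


Each group enclosed in parentheses joined by ^ is one clause.
Counting the conjuncts: 9 clauses.

9


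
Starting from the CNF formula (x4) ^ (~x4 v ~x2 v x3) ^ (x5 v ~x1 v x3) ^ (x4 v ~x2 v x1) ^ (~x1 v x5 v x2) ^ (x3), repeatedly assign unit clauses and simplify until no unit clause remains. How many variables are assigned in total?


Unit propagation repeatedly assigns the literal in any unit clause, then simplifies.
Assignments in order: x4 = T, x3 = T.
No further unit clauses remain.
Total variables assigned = 2.

2


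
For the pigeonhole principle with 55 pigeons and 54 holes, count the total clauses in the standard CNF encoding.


The PHP encoding has two parts:
1) At-least-one-hole clauses: 55 (one per pigeon, each with 54 literals).
2) At-most-one-pigeon-per-hole clauses: 54 holes * C(55,2) = 54 * 1485 = 80190.
Total clauses = 55 + 80190 = 80245.

80245
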